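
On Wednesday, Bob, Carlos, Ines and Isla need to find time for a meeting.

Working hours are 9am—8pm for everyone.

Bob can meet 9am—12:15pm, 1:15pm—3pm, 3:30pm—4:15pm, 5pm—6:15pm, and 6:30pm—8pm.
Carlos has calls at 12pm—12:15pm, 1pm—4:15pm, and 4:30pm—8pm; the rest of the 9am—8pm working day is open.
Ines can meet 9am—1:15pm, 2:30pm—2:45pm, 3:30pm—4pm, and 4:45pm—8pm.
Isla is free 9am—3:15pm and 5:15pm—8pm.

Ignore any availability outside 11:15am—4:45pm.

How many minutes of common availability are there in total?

45 minutes

Carlos free within 09:00–20:00: 09:00–12:00, 12:15–13:00, 16:15–16:30.
Bob ∩ Carlos: 09:00–12:00.
Bob ∩ Carlos ∩ Ines: 09:00–12:00.
Bob ∩ Carlos ∩ Ines ∩ Isla: 09:00–12:00.
Restricted to 11:15–16:45: 11:15–12:00.
Total common minutes: 45.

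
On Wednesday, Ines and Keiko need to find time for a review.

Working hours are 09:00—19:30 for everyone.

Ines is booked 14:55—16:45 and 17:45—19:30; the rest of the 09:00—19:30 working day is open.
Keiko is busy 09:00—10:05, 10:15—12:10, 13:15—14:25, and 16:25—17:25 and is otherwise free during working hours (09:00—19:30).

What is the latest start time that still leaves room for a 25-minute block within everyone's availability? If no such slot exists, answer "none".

Ines free within 09:00–19:30: 09:00–14:55, 16:45–17:45.
Keiko free within 09:00–19:30: 10:05–10:15, 12:10–13:15, 14:25–16:25, 17:25–19:30.
Ines ∩ Keiko: 10:05–10:15, 12:10–13:15, 14:25–14:55, 17:25–17:45.
Windows ≥ 25 min: 12:10–13:15, 14:25–14:55.
Latest start in the last window 14:25–14:55 is 14:55 − 25 min = 14:30.

14:30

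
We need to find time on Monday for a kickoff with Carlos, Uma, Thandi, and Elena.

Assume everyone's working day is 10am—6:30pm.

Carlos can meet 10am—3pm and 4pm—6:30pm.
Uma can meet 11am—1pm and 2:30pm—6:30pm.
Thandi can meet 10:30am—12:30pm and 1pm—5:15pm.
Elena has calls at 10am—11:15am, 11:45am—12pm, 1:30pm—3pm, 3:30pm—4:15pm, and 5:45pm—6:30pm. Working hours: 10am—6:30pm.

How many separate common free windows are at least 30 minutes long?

3

Elena free within 10:00–18:30: 11:15–11:45, 12:00–13:30, 15:00–15:30, 16:15–17:45.
Carlos ∩ Uma: 11:00–13:00, 14:30–15:00, 16:00–18:30.
Carlos ∩ Uma ∩ Thandi: 11:00–12:30, 14:30–15:00, 16:00–17:15.
Carlos ∩ Uma ∩ Thandi ∩ Elena: 11:15–11:45, 12:00–12:30, 16:15–17:15.
Windows ≥ 30 min: 11:15–11:45, 12:00–12:30, 16:15–17:15.
That's 3 windows.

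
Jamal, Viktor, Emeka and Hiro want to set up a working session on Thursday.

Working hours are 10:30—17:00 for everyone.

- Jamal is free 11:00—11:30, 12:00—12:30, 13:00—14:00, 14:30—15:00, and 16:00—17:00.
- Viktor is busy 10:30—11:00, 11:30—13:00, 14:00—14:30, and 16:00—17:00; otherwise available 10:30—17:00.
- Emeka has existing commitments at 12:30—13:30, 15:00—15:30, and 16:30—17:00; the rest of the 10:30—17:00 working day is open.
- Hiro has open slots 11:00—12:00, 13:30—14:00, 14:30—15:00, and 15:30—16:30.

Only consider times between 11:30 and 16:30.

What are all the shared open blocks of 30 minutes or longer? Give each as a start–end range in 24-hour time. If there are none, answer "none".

13:30–14:00, 14:30–15:00

Viktor free within 10:30–17:00: 11:00–11:30, 13:00–14:00, 14:30–16:00.
Emeka free within 10:30–17:00: 10:30–12:30, 13:30–15:00, 15:30–16:30.
Jamal ∩ Viktor: 11:00–11:30, 13:00–14:00, 14:30–15:00.
Jamal ∩ Viktor ∩ Emeka: 11:00–11:30, 13:30–14:00, 14:30–15:00.
Jamal ∩ Viktor ∩ Emeka ∩ Hiro: 11:00–11:30, 13:30–14:00, 14:30–15:00.
Restricted to 11:30–16:30: 13:30–14:00, 14:30–15:00.
Windows ≥ 30 min: 13:30–14:00, 14:30–15:00.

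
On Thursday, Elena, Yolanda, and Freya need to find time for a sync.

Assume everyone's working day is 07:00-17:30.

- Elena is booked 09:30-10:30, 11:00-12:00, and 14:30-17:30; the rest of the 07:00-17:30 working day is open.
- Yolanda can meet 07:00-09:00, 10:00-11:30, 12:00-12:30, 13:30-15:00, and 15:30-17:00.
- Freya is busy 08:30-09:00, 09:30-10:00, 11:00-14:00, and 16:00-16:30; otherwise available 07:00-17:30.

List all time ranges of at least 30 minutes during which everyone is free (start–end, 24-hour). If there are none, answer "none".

07:00–08:30, 10:30–11:00, 14:00–14:30

Elena free within 07:00–17:30: 07:00–09:30, 10:30–11:00, 12:00–14:30.
Freya free within 07:00–17:30: 07:00–08:30, 09:00–09:30, 10:00–11:00, 14:00–16:00, 16:30–17:30.
Elena ∩ Yolanda: 07:00–09:00, 10:30–11:00, 12:00–12:30, 13:30–14:30.
Elena ∩ Yolanda ∩ Freya: 07:00–08:30, 10:30–11:00, 14:00–14:30.
Windows ≥ 30 min: 07:00–08:30, 10:30–11:00, 14:00–14:30.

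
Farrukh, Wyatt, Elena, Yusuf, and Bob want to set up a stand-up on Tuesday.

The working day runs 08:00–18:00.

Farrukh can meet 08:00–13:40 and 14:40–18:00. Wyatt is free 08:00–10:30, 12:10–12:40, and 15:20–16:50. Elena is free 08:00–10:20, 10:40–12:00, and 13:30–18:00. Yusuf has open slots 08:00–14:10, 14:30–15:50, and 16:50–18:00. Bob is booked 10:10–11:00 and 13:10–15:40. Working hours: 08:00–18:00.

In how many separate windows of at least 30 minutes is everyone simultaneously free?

Bob free within 08:00–18:00: 08:00–10:10, 11:00–13:10, 15:40–18:00.
Farrukh ∩ Wyatt: 08:00–10:30, 12:10–12:40, 15:20–16:50.
Farrukh ∩ Wyatt ∩ Elena: 08:00–10:20, 15:20–16:50.
Farrukh ∩ Wyatt ∩ Elena ∩ Yusuf: 08:00–10:20, 15:20–15:50.
Farrukh ∩ Wyatt ∩ Elena ∩ Yusuf ∩ Bob: 08:00–10:10, 15:40–15:50.
Windows ≥ 30 min: 08:00–10:10.
That's 1 window.

1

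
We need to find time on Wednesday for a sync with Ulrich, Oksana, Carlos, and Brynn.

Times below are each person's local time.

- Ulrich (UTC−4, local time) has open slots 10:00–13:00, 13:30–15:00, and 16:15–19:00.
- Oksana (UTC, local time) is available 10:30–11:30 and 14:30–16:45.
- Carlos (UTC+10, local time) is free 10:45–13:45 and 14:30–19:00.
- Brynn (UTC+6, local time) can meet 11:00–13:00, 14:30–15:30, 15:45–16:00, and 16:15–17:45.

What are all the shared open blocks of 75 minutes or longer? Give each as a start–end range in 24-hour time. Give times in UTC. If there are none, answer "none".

none

Ulrich → UTC: 14:00–17:00, 17:30–19:00, 20:15–23:00.
Oksana → UTC: 10:30–11:30, 14:30–16:45.
Carlos → UTC: 00:45–03:45, 04:30–09:00.
Brynn → UTC: 05:00–07:00, 08:30–09:30, 09:45–10:00, 10:15–11:45.
Ulrich ∩ Oksana: 14:30–16:45.
Ulrich ∩ Oksana ∩ Carlos: (none).
Ulrich ∩ Oksana ∩ Carlos ∩ Brynn: (none).
Windows ≥ 75 min: (none).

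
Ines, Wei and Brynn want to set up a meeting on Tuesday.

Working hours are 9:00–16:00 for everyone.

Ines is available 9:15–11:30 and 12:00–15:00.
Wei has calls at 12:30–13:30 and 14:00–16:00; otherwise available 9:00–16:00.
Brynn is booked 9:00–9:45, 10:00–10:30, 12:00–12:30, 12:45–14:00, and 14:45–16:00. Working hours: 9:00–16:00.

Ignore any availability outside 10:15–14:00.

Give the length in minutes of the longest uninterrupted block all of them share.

Wei free within 09:00–16:00: 09:00–12:30, 13:30–14:00.
Brynn free within 09:00–16:00: 09:45–10:00, 10:30–12:00, 12:30–12:45, 14:00–14:45.
Ines ∩ Wei: 09:15–11:30, 12:00–12:30, 13:30–14:00.
Ines ∩ Wei ∩ Brynn: 09:45–10:00, 10:30–11:30.
Restricted to 10:15–14:00: 10:30–11:30.
Single common window of 60 minutes.

60 minutes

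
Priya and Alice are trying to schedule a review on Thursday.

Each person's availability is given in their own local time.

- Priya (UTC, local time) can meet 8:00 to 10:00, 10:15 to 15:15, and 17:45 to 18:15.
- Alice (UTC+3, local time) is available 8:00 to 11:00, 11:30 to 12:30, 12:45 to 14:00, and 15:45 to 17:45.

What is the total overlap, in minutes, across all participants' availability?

240 minutes

Priya → UTC: 08:00–10:00, 10:15–15:15, 17:45–18:15.
Alice → UTC: 05:00–08:00, 08:30–09:30, 09:45–11:00, 12:45–14:45.
Priya ∩ Alice: 08:30–09:30, 09:45–10:00, 10:15–11:00, 12:45–14:45.
Total common minutes: 60 + 15 + 45 + 120 = 240.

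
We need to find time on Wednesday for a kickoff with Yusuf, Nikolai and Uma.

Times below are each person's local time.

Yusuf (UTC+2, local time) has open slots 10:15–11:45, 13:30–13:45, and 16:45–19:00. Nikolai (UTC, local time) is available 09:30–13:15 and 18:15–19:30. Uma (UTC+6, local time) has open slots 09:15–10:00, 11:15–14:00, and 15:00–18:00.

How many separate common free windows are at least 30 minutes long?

Yusuf → UTC: 08:15–09:45, 11:30–11:45, 14:45–17:00.
Nikolai → UTC: 09:30–13:15, 18:15–19:30.
Uma → UTC: 03:15–04:00, 05:15–08:00, 09:00–12:00.
Yusuf ∩ Nikolai: 09:30–09:45, 11:30–11:45.
Yusuf ∩ Nikolai ∩ Uma: 09:30–09:45, 11:30–11:45.
Windows ≥ 30 min: (none).
That's 0 windows.

0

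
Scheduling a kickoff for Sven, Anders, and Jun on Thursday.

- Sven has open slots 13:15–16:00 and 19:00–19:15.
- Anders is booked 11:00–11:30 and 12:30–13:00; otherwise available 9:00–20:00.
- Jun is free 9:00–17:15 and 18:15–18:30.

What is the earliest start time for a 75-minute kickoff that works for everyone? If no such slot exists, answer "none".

Anders free within 09:00–20:00: 09:00–11:00, 11:30–12:30, 13:00–20:00.
Sven ∩ Anders: 13:15–16:00, 19:00–19:15.
Sven ∩ Anders ∩ Jun: 13:15–16:00.
Windows ≥ 75 min: 13:15–16:00.
Earliest such window starts at 13:15.

13:15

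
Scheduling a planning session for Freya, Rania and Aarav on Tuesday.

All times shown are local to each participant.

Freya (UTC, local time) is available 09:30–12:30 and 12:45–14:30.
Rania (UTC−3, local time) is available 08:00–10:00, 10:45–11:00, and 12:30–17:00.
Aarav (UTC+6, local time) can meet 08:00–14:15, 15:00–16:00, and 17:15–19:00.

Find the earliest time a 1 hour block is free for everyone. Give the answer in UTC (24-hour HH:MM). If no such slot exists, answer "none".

11:15

Freya → UTC: 09:30–12:30, 12:45–14:30.
Rania → UTC: 11:00–13:00, 13:45–14:00, 15:30–20:00.
Aarav → UTC: 02:00–08:15, 09:00–10:00, 11:15–13:00.
Freya ∩ Rania: 11:00–12:30, 12:45–13:00, 13:45–14:00.
Freya ∩ Rania ∩ Aarav: 11:15–12:30, 12:45–13:00.
Windows ≥ 60 min: 11:15–12:30.
Earliest such window starts at 11:15.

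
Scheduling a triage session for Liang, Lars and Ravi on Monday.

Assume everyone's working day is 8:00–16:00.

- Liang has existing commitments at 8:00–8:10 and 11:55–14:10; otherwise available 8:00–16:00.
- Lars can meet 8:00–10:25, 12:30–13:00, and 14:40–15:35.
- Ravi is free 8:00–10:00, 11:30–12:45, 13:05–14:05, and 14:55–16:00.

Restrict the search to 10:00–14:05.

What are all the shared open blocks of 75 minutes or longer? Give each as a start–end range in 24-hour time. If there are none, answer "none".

none

Liang free within 08:00–16:00: 08:10–11:55, 14:10–16:00.
Liang ∩ Lars: 08:10–10:25, 14:40–15:35.
Liang ∩ Lars ∩ Ravi: 08:10–10:00, 14:55–15:35.
Restricted to 10:00–14:05: (none).
Windows ≥ 75 min: (none).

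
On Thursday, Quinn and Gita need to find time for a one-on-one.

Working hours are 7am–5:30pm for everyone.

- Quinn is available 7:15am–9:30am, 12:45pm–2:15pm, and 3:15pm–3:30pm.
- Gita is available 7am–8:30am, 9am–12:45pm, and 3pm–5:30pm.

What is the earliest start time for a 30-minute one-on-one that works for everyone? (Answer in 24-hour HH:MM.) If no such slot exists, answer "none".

07:15

Quinn ∩ Gita: 07:15–08:30, 09:00–09:30, 15:15–15:30.
Windows ≥ 30 min: 07:15–08:30, 09:00–09:30.
Earliest such window starts at 07:15.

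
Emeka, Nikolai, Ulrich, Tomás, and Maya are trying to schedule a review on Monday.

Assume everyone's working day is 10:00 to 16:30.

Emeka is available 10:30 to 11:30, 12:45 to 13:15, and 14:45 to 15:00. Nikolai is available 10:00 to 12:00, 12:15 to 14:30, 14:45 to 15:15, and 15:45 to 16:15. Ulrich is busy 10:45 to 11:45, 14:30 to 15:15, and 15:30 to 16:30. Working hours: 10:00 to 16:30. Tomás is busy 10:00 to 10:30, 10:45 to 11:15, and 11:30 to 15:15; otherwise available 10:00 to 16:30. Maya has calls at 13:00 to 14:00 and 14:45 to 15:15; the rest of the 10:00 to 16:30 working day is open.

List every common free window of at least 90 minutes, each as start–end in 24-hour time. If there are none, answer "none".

none

Ulrich free within 10:00–16:30: 10:00–10:45, 11:45–14:30, 15:15–15:30.
Tomás free within 10:00–16:30: 10:30–10:45, 11:15–11:30, 15:15–16:30.
Maya free within 10:00–16:30: 10:00–13:00, 14:00–14:45, 15:15–16:30.
Emeka ∩ Nikolai: 10:30–11:30, 12:45–13:15, 14:45–15:00.
Emeka ∩ Nikolai ∩ Ulrich: 10:30–10:45, 12:45–13:15.
Emeka ∩ Nikolai ∩ Ulrich ∩ Tomás: 10:30–10:45.
Emeka ∩ Nikolai ∩ Ulrich ∩ Tomás ∩ Maya: 10:30–10:45.
Windows ≥ 90 min: (none).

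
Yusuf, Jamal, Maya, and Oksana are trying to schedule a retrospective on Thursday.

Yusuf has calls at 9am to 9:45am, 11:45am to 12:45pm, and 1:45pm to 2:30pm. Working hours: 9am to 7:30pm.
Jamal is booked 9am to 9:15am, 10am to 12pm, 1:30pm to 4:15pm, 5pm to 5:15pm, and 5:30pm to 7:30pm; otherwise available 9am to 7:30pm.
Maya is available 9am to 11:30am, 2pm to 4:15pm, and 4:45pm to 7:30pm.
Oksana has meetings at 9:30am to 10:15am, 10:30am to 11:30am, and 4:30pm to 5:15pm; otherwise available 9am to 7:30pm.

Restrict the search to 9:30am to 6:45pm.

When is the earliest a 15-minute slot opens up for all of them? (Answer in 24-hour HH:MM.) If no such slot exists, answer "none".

17:15

Yusuf free within 09:00–19:30: 09:45–11:45, 12:45–13:45, 14:30–19:30.
Jamal free within 09:00–19:30: 09:15–10:00, 12:00–13:30, 16:15–17:00, 17:15–17:30.
Oksana free within 09:00–19:30: 09:00–09:30, 10:15–10:30, 11:30–16:30, 17:15–19:30.
Yusuf ∩ Jamal: 09:45–10:00, 12:45–13:30, 16:15–17:00, 17:15–17:30.
Yusuf ∩ Jamal ∩ Maya: 09:45–10:00, 16:45–17:00, 17:15–17:30.
Yusuf ∩ Jamal ∩ Maya ∩ Oksana: 17:15–17:30.
Restricted to 09:30–18:45: 17:15–17:30.
Windows ≥ 15 min: 17:15–17:30.
Earliest such window starts at 17:15.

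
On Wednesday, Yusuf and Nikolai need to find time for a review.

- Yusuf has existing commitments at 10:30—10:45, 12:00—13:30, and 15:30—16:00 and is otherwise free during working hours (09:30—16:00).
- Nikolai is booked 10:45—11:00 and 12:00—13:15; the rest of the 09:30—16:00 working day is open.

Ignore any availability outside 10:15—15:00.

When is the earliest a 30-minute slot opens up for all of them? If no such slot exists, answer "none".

11:00

Yusuf free within 09:30–16:00: 09:30–10:30, 10:45–12:00, 13:30–15:30.
Nikolai free within 09:30–16:00: 09:30–10:45, 11:00–12:00, 13:15–16:00.
Yusuf ∩ Nikolai: 09:30–10:30, 11:00–12:00, 13:30–15:30.
Restricted to 10:15–15:00: 10:15–10:30, 11:00–12:00, 13:30–15:00.
Windows ≥ 30 min: 11:00–12:00, 13:30–15:00.
Earliest such window starts at 11:00.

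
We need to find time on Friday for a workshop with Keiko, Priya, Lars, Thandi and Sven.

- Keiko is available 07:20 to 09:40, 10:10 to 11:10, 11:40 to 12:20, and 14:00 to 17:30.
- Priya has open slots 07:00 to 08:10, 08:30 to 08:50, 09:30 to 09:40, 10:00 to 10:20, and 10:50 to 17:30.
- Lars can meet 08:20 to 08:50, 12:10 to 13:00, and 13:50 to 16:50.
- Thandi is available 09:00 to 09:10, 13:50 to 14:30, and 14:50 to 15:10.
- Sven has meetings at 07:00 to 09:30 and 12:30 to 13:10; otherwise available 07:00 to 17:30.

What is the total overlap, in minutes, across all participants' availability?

Sven free within 07:00–17:30: 09:30–12:30, 13:10–17:30.
Keiko ∩ Priya: 07:20–08:10, 08:30–08:50, 09:30–09:40, 10:10–10:20, 10:50–11:10, 11:40–12:20, 14:00–17:30.
Keiko ∩ Priya ∩ Lars: 08:30–08:50, 12:10–12:20, 14:00–16:50.
Keiko ∩ Priya ∩ Lars ∩ Thandi: 14:00–14:30, 14:50–15:10.
Keiko ∩ Priya ∩ Lars ∩ Thandi ∩ Sven: 14:00–14:30, 14:50–15:10.
Total common minutes: 30 + 20 = 50.

50 minutes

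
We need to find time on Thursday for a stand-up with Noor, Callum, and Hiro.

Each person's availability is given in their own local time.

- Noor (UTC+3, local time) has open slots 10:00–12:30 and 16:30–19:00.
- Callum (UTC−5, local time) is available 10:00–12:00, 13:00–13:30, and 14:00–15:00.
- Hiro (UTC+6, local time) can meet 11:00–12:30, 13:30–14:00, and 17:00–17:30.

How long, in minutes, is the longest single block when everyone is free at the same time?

0 minutes

Noor → UTC: 07:00–09:30, 13:30–16:00.
Callum → UTC: 15:00–17:00, 18:00–18:30, 19:00–20:00.
Hiro → UTC: 05:00–06:30, 07:30–08:00, 11:00–11:30.
Noor ∩ Callum: 15:00–16:00.
Noor ∩ Callum ∩ Hiro: (none).
No common window.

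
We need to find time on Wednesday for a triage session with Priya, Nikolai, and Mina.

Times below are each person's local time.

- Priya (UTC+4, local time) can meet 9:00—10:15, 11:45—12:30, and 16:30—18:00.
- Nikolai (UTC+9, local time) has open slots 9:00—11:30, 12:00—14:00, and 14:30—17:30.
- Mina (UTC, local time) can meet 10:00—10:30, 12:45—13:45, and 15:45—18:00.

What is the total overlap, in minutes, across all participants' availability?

0 minutes

Priya → UTC: 05:00–06:15, 07:45–08:30, 12:30–14:00.
Nikolai → UTC: 00:00–02:30, 03:00–05:00, 05:30–08:30.
Mina → UTC: 10:00–10:30, 12:45–13:45, 15:45–18:00.
Priya ∩ Nikolai: 05:30–06:15, 07:45–08:30.
Priya ∩ Nikolai ∩ Mina: (none).
Total common minutes: 0.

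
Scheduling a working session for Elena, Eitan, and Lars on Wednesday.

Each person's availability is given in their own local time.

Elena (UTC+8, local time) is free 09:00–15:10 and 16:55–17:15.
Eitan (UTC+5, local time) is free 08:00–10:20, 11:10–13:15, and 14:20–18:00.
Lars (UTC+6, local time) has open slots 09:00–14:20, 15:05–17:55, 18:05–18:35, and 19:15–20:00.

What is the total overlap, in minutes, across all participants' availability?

200 minutes

Elena → UTC: 01:00–07:10, 08:55–09:15.
Eitan → UTC: 03:00–05:20, 06:10–08:15, 09:20–13:00.
Lars → UTC: 03:00–08:20, 09:05–11:55, 12:05–12:35, 13:15–14:00.
Elena ∩ Eitan: 03:00–05:20, 06:10–07:10.
Elena ∩ Eitan ∩ Lars: 03:00–05:20, 06:10–07:10.
Total common minutes: 140 + 60 = 200.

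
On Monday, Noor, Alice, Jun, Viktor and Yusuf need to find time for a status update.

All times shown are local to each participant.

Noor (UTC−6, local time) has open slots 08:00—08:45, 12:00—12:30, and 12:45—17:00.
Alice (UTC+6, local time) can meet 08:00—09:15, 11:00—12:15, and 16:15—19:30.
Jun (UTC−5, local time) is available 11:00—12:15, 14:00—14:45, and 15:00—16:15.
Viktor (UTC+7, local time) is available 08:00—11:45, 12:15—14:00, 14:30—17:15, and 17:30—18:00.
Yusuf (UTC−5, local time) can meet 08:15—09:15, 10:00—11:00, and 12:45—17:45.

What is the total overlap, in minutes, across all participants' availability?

Noor → UTC: 14:00–14:45, 18:00–18:30, 18:45–23:00.
Alice → UTC: 02:00–03:15, 05:00–06:15, 10:15–13:30.
Jun → UTC: 16:00–17:15, 19:00–19:45, 20:00–21:15.
Viktor → UTC: 01:00–04:45, 05:15–07:00, 07:30–10:15, 10:30–11:00.
Yusuf → UTC: 13:15–14:15, 15:00–16:00, 17:45–22:45.
Noor ∩ Alice: (none).
Noor ∩ Alice ∩ Jun: (none).
Noor ∩ Alice ∩ Jun ∩ Viktor: (none).
Noor ∩ Alice ∩ Jun ∩ Viktor ∩ Yusuf: (none).
Total common minutes: 0.

0 minutes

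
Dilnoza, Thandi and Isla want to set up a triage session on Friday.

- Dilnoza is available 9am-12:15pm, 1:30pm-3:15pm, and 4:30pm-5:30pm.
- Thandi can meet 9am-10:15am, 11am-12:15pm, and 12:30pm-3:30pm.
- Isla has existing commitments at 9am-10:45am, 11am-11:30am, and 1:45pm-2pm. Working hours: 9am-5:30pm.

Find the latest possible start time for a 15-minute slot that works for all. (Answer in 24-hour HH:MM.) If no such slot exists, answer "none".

Isla free within 09:00–17:30: 10:45–11:00, 11:30–13:45, 14:00–17:30.
Dilnoza ∩ Thandi: 09:00–10:15, 11:00–12:15, 13:30–15:15.
Dilnoza ∩ Thandi ∩ Isla: 11:30–12:15, 13:30–13:45, 14:00–15:15.
Windows ≥ 15 min: 11:30–12:15, 13:30–13:45, 14:00–15:15.
Latest start in the last window 14:00–15:15 is 15:15 − 15 min = 15:00.

15:00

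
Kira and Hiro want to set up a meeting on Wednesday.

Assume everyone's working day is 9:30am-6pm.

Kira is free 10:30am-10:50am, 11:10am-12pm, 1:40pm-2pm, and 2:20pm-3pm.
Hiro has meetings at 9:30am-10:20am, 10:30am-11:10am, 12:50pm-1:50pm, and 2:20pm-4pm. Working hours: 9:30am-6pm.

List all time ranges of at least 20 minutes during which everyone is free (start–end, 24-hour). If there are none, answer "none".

11:10–12:00

Hiro free within 09:30–18:00: 10:20–10:30, 11:10–12:50, 13:50–14:20, 16:00–18:00.
Kira ∩ Hiro: 11:10–12:00, 13:50–14:00.
Windows ≥ 20 min: 11:10–12:00.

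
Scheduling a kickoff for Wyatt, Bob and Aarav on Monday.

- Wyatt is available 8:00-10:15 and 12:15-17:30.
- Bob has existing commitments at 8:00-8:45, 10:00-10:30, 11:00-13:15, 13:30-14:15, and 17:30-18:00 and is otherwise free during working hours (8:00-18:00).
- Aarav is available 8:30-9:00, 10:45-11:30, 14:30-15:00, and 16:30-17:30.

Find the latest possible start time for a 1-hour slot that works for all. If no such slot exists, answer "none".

16:30

Bob free within 08:00–18:00: 08:45–10:00, 10:30–11:00, 13:15–13:30, 14:15–17:30.
Wyatt ∩ Bob: 08:45–10:00, 13:15–13:30, 14:15–17:30.
Wyatt ∩ Bob ∩ Aarav: 08:45–09:00, 14:30–15:00, 16:30–17:30.
Windows ≥ 60 min: 16:30–17:30.
Latest start in the last window 16:30–17:30 is 17:30 − 60 min = 16:30.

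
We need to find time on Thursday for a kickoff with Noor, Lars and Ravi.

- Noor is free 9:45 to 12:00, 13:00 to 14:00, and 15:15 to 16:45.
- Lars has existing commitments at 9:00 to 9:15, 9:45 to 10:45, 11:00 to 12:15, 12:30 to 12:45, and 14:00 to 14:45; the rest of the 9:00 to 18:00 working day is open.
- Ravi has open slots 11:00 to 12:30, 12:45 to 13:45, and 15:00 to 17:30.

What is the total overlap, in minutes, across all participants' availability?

Lars free within 09:00–18:00: 09:15–09:45, 10:45–11:00, 12:15–12:30, 12:45–14:00, 14:45–18:00.
Noor ∩ Lars: 10:45–11:00, 13:00–14:00, 15:15–16:45.
Noor ∩ Lars ∩ Ravi: 13:00–13:45, 15:15–16:45.
Total common minutes: 45 + 90 = 135.

135 minutes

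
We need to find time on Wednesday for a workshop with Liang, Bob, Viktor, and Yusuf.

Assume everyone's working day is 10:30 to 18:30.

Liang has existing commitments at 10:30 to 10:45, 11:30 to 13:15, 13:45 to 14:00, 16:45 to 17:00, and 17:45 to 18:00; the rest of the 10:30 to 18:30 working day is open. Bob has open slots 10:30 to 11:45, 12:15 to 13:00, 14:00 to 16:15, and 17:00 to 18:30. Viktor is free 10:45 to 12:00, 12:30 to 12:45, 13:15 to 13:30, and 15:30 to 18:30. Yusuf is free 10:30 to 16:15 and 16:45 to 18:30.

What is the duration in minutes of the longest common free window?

Liang free within 10:30–18:30: 10:45–11:30, 13:15–13:45, 14:00–16:45, 17:00–17:45, 18:00–18:30.
Liang ∩ Bob: 10:45–11:30, 14:00–16:15, 17:00–17:45, 18:00–18:30.
Liang ∩ Bob ∩ Viktor: 10:45–11:30, 15:30–16:15, 17:00–17:45, 18:00–18:30.
Liang ∩ Bob ∩ Viktor ∩ Yusuf: 10:45–11:30, 15:30–16:15, 17:00–17:45, 18:00–18:30.
Common window lengths: 45, 45, 45, 30 min; longest is 45.

45 minutes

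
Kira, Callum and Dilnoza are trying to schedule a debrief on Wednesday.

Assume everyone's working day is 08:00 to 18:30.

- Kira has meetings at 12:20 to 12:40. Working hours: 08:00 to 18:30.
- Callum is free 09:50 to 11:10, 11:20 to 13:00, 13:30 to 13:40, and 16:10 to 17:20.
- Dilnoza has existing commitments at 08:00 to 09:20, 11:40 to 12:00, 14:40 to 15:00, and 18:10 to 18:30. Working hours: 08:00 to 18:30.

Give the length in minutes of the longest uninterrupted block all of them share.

80 minutes

Kira free within 08:00–18:30: 08:00–12:20, 12:40–18:30.
Dilnoza free within 08:00–18:30: 09:20–11:40, 12:00–14:40, 15:00–18:10.
Kira ∩ Callum: 09:50–11:10, 11:20–12:20, 12:40–13:00, 13:30–13:40, 16:10–17:20.
Kira ∩ Callum ∩ Dilnoza: 09:50–11:10, 11:20–11:40, 12:00–12:20, 12:40–13:00, 13:30–13:40, 16:10–17:20.
Common window lengths: 80, 20, 20, 20, 10, 70 min; longest is 80.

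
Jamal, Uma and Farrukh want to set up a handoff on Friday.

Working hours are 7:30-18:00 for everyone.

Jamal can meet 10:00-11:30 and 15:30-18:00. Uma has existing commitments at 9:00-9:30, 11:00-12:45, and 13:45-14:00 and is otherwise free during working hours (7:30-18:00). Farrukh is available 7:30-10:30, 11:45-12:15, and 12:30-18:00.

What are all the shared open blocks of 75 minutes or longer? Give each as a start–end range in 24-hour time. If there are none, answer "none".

Uma free within 07:30–18:00: 07:30–09:00, 09:30–11:00, 12:45–13:45, 14:00–18:00.
Jamal ∩ Uma: 10:00–11:00, 15:30–18:00.
Jamal ∩ Uma ∩ Farrukh: 10:00–10:30, 15:30–18:00.
Windows ≥ 75 min: 15:30–18:00.

15:30–18:00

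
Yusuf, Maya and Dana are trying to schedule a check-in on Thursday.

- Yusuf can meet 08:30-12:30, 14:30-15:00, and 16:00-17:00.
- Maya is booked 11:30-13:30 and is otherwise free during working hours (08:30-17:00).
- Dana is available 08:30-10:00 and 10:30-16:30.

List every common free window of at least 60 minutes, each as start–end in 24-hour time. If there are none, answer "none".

Maya free within 08:30–17:00: 08:30–11:30, 13:30–17:00.
Yusuf ∩ Maya: 08:30–11:30, 14:30–15:00, 16:00–17:00.
Yusuf ∩ Maya ∩ Dana: 08:30–10:00, 10:30–11:30, 14:30–15:00, 16:00–16:30.
Windows ≥ 60 min: 08:30–10:00, 10:30–11:30.

08:30–10:00, 10:30–11:30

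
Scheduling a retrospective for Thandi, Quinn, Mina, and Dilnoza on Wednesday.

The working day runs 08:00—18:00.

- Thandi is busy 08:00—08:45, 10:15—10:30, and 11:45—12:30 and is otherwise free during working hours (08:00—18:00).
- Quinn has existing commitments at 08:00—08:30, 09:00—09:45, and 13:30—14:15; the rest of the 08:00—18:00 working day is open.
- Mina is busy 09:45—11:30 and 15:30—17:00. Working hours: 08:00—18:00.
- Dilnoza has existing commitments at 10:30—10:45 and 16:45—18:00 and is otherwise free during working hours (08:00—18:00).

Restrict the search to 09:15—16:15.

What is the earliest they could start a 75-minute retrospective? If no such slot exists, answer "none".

Thandi free within 08:00–18:00: 08:45–10:15, 10:30–11:45, 12:30–18:00.
Quinn free within 08:00–18:00: 08:30–09:00, 09:45–13:30, 14:15–18:00.
Mina free within 08:00–18:00: 08:00–09:45, 11:30–15:30, 17:00–18:00.
Dilnoza free within 08:00–18:00: 08:00–10:30, 10:45–16:45.
Thandi ∩ Quinn: 08:45–09:00, 09:45–10:15, 10:30–11:45, 12:30–13:30, 14:15–18:00.
Thandi ∩ Quinn ∩ Mina: 08:45–09:00, 11:30–11:45, 12:30–13:30, 14:15–15:30, 17:00–18:00.
Thandi ∩ Quinn ∩ Mina ∩ Dilnoza: 08:45–09:00, 11:30–11:45, 12:30–13:30, 14:15–15:30.
Restricted to 09:15–16:15: 11:30–11:45, 12:30–13:30, 14:15–15:30.
Windows ≥ 75 min: 14:15–15:30.
Earliest such window starts at 14:15.

14:15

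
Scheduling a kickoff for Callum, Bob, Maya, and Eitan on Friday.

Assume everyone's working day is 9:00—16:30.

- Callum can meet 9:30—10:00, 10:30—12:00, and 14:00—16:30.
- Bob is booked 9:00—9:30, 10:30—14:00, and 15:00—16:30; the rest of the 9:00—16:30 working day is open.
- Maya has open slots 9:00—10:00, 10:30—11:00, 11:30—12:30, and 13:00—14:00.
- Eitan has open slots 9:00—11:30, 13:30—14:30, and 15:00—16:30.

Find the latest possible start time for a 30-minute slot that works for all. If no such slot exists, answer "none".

09:30

Bob free within 09:00–16:30: 09:30–10:30, 14:00–15:00.
Callum ∩ Bob: 09:30–10:00, 14:00–15:00.
Callum ∩ Bob ∩ Maya: 09:30–10:00.
Callum ∩ Bob ∩ Maya ∩ Eitan: 09:30–10:00.
Windows ≥ 30 min: 09:30–10:00.
Latest start in the last window 09:30–10:00 is 10:00 − 30 min = 09:30.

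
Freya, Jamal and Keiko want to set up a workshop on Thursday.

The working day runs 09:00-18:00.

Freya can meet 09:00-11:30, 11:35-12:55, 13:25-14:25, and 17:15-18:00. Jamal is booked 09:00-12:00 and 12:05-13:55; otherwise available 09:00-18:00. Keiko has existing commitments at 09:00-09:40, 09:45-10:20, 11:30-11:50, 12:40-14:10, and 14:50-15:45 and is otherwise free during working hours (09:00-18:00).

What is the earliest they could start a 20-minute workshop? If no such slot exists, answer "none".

Jamal free within 09:00–18:00: 12:00–12:05, 13:55–18:00.
Keiko free within 09:00–18:00: 09:40–09:45, 10:20–11:30, 11:50–12:40, 14:10–14:50, 15:45–18:00.
Freya ∩ Jamal: 12:00–12:05, 13:55–14:25, 17:15–18:00.
Freya ∩ Jamal ∩ Keiko: 12:00–12:05, 14:10–14:25, 17:15–18:00.
Windows ≥ 20 min: 17:15–18:00.
Earliest such window starts at 17:15.

17:15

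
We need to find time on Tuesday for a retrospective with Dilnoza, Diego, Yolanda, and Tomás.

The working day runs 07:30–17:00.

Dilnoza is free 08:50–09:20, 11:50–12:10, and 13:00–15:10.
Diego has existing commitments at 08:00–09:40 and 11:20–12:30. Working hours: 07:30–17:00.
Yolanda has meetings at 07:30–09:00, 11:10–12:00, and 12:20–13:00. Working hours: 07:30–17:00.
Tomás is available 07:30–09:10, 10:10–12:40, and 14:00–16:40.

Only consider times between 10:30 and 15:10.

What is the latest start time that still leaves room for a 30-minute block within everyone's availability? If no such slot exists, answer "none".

Diego free within 07:30–17:00: 07:30–08:00, 09:40–11:20, 12:30–17:00.
Yolanda free within 07:30–17:00: 09:00–11:10, 12:00–12:20, 13:00–17:00.
Dilnoza ∩ Diego: 13:00–15:10.
Dilnoza ∩ Diego ∩ Yolanda: 13:00–15:10.
Dilnoza ∩ Diego ∩ Yolanda ∩ Tomás: 14:00–15:10.
Restricted to 10:30–15:10: 14:00–15:10.
Windows ≥ 30 min: 14:00–15:10.
Latest start in the last window 14:00–15:10 is 15:10 − 30 min = 14:40.

14:40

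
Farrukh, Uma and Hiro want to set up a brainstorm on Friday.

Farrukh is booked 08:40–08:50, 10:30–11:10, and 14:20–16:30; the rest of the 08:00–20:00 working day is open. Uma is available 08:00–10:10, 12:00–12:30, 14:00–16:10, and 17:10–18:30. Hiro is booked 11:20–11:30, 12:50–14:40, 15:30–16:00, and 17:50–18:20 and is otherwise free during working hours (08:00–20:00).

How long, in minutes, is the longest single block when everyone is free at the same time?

Farrukh free within 08:00–20:00: 08:00–08:40, 08:50–10:30, 11:10–14:20, 16:30–20:00.
Hiro free within 08:00–20:00: 08:00–11:20, 11:30–12:50, 14:40–15:30, 16:00–17:50, 18:20–20:00.
Farrukh ∩ Uma: 08:00–08:40, 08:50–10:10, 12:00–12:30, 14:00–14:20, 17:10–18:30.
Farrukh ∩ Uma ∩ Hiro: 08:00–08:40, 08:50–10:10, 12:00–12:30, 17:10–17:50, 18:20–18:30.
Common window lengths: 40, 80, 30, 40, 10 min; longest is 80.

80 minutes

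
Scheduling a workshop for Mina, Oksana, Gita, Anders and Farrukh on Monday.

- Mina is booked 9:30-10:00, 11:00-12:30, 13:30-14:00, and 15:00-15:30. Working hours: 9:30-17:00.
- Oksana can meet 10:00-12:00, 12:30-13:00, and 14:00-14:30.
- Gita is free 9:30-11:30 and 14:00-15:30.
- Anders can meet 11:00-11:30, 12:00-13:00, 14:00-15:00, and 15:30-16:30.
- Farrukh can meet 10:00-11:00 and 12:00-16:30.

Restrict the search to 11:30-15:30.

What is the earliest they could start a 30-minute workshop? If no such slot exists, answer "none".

Mina free within 09:30–17:00: 10:00–11:00, 12:30–13:30, 14:00–15:00, 15:30–17:00.
Mina ∩ Oksana: 10:00–11:00, 12:30–13:00, 14:00–14:30.
Mina ∩ Oksana ∩ Gita: 10:00–11:00, 14:00–14:30.
Mina ∩ Oksana ∩ Gita ∩ Anders: 14:00–14:30.
Mina ∩ Oksana ∩ Gita ∩ Anders ∩ Farrukh: 14:00–14:30.
Restricted to 11:30–15:30: 14:00–14:30.
Windows ≥ 30 min: 14:00–14:30.
Earliest such window starts at 14:00.

14:00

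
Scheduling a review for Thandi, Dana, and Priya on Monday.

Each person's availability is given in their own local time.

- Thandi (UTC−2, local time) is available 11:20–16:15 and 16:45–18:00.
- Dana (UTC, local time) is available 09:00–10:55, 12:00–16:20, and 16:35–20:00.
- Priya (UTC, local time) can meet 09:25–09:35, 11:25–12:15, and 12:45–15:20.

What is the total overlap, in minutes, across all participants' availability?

120 minutes

Thandi → UTC: 13:20–18:15, 18:45–20:00.
Dana → UTC: 09:00–10:55, 12:00–16:20, 16:35–20:00.
Priya → UTC: 09:25–09:35, 11:25–12:15, 12:45–15:20.
Thandi ∩ Dana: 13:20–16:20, 16:35–18:15, 18:45–20:00.
Thandi ∩ Dana ∩ Priya: 13:20–15:20.
Total common minutes: 120.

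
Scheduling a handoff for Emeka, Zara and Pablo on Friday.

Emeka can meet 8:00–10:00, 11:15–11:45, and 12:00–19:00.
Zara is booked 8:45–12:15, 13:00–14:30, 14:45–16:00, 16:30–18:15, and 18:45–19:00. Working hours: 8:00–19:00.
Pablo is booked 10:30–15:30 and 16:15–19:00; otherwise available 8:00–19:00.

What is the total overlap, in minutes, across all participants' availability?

Zara free within 08:00–19:00: 08:00–08:45, 12:15–13:00, 14:30–14:45, 16:00–16:30, 18:15–18:45.
Pablo free within 08:00–19:00: 08:00–10:30, 15:30–16:15.
Emeka ∩ Zara: 08:00–08:45, 12:15–13:00, 14:30–14:45, 16:00–16:30, 18:15–18:45.
Emeka ∩ Zara ∩ Pablo: 08:00–08:45, 16:00–16:15.
Total common minutes: 45 + 15 = 60.

60 minutes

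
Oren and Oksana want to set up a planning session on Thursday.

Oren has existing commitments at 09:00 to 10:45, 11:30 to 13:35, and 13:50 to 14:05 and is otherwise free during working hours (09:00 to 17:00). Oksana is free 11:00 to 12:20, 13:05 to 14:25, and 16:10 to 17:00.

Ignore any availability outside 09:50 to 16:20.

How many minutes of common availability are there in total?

75 minutes

Oren free within 09:00–17:00: 10:45–11:30, 13:35–13:50, 14:05–17:00.
Oren ∩ Oksana: 11:00–11:30, 13:35–13:50, 14:05–14:25, 16:10–17:00.
Restricted to 09:50–16:20: 11:00–11:30, 13:35–13:50, 14:05–14:25, 16:10–16:20.
Total common minutes: 30 + 15 + 20 + 10 = 75.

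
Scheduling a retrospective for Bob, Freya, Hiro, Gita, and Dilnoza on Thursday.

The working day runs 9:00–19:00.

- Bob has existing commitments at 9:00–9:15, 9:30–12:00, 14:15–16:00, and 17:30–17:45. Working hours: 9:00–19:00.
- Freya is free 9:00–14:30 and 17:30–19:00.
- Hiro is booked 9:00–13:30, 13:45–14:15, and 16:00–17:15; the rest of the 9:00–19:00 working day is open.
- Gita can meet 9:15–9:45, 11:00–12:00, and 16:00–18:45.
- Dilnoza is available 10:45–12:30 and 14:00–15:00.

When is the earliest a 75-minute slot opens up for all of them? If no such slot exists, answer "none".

Bob free within 09:00–19:00: 09:15–09:30, 12:00–14:15, 16:00–17:30, 17:45–19:00.
Hiro free within 09:00–19:00: 13:30–13:45, 14:15–16:00, 17:15–19:00.
Bob ∩ Freya: 09:15–09:30, 12:00–14:15, 17:45–19:00.
Bob ∩ Freya ∩ Hiro: 13:30–13:45, 17:45–19:00.
Bob ∩ Freya ∩ Hiro ∩ Gita: 17:45–18:45.
Bob ∩ Freya ∩ Hiro ∩ Gita ∩ Dilnoza: (none).
Windows ≥ 75 min: (none).

none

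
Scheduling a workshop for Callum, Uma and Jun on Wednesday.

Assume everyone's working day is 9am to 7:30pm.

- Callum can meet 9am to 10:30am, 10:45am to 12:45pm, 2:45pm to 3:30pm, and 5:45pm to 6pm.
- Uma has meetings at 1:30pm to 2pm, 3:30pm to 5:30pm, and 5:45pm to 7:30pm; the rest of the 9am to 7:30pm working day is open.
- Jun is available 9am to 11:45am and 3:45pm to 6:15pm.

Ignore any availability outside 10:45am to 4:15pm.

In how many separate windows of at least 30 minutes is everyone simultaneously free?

1

Uma free within 09:00–19:30: 09:00–13:30, 14:00–15:30, 17:30–17:45.
Callum ∩ Uma: 09:00–10:30, 10:45–12:45, 14:45–15:30.
Callum ∩ Uma ∩ Jun: 09:00–10:30, 10:45–11:45.
Restricted to 10:45–16:15: 10:45–11:45.
Windows ≥ 30 min: 10:45–11:45.
That's 1 window.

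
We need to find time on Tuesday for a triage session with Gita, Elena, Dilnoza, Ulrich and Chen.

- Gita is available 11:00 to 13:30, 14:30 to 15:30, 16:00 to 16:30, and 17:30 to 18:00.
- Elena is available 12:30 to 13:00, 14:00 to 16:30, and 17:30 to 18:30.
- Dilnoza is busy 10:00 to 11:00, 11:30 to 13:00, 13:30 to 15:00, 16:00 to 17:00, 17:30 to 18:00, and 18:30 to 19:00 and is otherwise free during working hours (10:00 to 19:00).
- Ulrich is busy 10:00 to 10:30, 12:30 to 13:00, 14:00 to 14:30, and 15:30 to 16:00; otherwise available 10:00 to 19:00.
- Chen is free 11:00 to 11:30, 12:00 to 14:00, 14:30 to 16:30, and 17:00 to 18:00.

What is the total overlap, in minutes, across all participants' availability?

30 minutes

Dilnoza free within 10:00–19:00: 11:00–11:30, 13:00–13:30, 15:00–16:00, 17:00–17:30, 18:00–18:30.
Ulrich free within 10:00–19:00: 10:30–12:30, 13:00–14:00, 14:30–15:30, 16:00–19:00.
Gita ∩ Elena: 12:30–13:00, 14:30–15:30, 16:00–16:30, 17:30–18:00.
Gita ∩ Elena ∩ Dilnoza: 15:00–15:30.
Gita ∩ Elena ∩ Dilnoza ∩ Ulrich: 15:00–15:30.
Gita ∩ Elena ∩ Dilnoza ∩ Ulrich ∩ Chen: 15:00–15:30.
Total common minutes: 30.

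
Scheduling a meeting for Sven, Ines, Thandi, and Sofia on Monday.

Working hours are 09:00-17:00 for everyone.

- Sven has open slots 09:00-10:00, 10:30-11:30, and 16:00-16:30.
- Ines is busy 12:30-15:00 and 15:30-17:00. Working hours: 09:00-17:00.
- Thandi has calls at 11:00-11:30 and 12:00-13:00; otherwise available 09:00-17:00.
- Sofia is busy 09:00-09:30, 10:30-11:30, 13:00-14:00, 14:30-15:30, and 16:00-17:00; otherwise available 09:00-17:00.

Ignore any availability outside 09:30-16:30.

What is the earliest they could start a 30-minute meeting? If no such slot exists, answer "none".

Ines free within 09:00–17:00: 09:00–12:30, 15:00–15:30.
Thandi free within 09:00–17:00: 09:00–11:00, 11:30–12:00, 13:00–17:00.
Sofia free within 09:00–17:00: 09:30–10:30, 11:30–13:00, 14:00–14:30, 15:30–16:00.
Sven ∩ Ines: 09:00–10:00, 10:30–11:30.
Sven ∩ Ines ∩ Thandi: 09:00–10:00, 10:30–11:00.
Sven ∩ Ines ∩ Thandi ∩ Sofia: 09:30–10:00.
Restricted to 09:30–16:30: 09:30–10:00.
Windows ≥ 30 min: 09:30–10:00.
Earliest such window starts at 09:30.

09:30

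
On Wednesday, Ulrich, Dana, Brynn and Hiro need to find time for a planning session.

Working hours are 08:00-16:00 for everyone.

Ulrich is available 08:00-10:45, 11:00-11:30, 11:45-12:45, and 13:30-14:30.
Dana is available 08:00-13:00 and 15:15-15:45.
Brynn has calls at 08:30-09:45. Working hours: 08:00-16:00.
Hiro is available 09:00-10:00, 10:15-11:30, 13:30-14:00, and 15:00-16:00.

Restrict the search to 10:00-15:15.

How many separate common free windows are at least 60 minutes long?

Brynn free within 08:00–16:00: 08:00–08:30, 09:45–16:00.
Ulrich ∩ Dana: 08:00–10:45, 11:00–11:30, 11:45–12:45.
Ulrich ∩ Dana ∩ Brynn: 08:00–08:30, 09:45–10:45, 11:00–11:30, 11:45–12:45.
Ulrich ∩ Dana ∩ Brynn ∩ Hiro: 09:45–10:00, 10:15–10:45, 11:00–11:30.
Restricted to 10:00–15:15: 10:15–10:45, 11:00–11:30.
Windows ≥ 60 min: (none).
That's 0 windows.

0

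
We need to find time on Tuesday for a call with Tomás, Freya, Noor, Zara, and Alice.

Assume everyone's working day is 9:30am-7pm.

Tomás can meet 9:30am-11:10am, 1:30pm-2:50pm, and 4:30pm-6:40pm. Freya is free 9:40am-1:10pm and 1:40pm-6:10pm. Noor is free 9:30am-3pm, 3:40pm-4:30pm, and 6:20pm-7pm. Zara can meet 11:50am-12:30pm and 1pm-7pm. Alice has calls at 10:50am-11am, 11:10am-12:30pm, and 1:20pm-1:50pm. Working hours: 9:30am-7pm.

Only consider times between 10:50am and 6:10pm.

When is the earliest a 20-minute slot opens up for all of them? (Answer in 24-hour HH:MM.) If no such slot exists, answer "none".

13:50

Alice free within 09:30–19:00: 09:30–10:50, 11:00–11:10, 12:30–13:20, 13:50–19:00.
Tomás ∩ Freya: 09:40–11:10, 13:40–14:50, 16:30–18:10.
Tomás ∩ Freya ∩ Noor: 09:40–11:10, 13:40–14:50.
Tomás ∩ Freya ∩ Noor ∩ Zara: 13:40–14:50.
Tomás ∩ Freya ∩ Noor ∩ Zara ∩ Alice: 13:50–14:50.
Restricted to 10:50–18:10: 13:50–14:50.
Windows ≥ 20 min: 13:50–14:50.
Earliest such window starts at 13:50.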